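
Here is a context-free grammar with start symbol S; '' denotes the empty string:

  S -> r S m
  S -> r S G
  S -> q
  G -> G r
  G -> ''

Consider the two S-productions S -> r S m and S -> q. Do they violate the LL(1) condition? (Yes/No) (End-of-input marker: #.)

No

FIRST(r S m) = { r } and FIRST(q) = { q }.
The FIRST sets are disjoint and neither alternative is nullable — no conflict.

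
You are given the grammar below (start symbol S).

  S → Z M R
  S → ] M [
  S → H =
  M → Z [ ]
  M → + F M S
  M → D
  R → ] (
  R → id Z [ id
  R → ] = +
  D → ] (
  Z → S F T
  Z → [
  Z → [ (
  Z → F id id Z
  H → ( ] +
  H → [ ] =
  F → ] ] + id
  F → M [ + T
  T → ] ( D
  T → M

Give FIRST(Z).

From Z → S F T: add FIRST(S) = { (, +, [, ] }.
Z → [ contributes {[}.
Z → [ ( contributes {[}.
From Z → F id id Z: add FIRST(F) = { (, +, [, ] }.
Union: FIRST(Z) = { (, +, [, ] }.

{ (, +, [, ] }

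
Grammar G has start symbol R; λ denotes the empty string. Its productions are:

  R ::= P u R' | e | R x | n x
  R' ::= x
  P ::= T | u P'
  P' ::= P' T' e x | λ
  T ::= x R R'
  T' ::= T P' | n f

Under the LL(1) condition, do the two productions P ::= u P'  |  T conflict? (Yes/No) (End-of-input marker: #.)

No

FIRST(u P') = { u } and FIRST(T) = { x }.
The FIRST sets are disjoint and neither alternative is nullable — no conflict.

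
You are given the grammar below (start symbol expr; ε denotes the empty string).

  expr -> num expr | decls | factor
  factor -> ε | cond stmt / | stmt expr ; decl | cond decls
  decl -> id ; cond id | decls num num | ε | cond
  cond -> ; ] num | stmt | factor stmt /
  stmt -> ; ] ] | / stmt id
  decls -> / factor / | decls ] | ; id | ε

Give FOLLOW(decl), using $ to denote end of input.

{ $, /, ; }

In factor -> stmt expr ; decl: decl is at the end, add FOLLOW(factor) = { $, /, ; }.
Union: FOLLOW(decl) = { $, /, ; }.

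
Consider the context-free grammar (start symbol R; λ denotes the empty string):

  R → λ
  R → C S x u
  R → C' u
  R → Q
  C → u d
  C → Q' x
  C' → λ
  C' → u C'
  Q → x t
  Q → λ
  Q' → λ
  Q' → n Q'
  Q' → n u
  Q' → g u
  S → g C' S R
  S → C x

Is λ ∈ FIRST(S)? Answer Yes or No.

No

Nullable nonterminals: C', Q, Q', R.
No production of S has an RHS whose symbols are all nullable, so S is not nullable.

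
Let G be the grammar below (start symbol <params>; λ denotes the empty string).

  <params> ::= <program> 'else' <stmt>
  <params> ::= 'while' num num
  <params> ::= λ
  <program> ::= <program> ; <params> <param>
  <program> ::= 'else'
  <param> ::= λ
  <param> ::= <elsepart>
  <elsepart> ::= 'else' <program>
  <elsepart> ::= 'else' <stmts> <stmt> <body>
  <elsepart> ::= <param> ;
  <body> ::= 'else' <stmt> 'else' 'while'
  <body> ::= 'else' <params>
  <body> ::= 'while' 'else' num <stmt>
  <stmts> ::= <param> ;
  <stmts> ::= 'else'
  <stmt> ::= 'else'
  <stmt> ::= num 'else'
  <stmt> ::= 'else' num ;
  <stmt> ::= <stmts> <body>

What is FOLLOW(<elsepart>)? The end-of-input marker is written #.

{ 'else', ; }

In <param> ::= <elsepart>: <elsepart> is at the end, add FOLLOW(<param>) = { 'else', ; }.
Union: FOLLOW(<elsepart>) = { 'else', ; }.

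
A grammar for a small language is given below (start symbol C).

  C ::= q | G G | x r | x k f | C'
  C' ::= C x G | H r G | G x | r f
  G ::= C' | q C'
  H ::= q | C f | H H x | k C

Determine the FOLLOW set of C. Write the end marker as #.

{ #, f, k, q, r, x }

C is the start symbol, so # ∈ FOLLOW(C).
In C' ::= C x G: add FIRST(x G) = { x }.
In H ::= C f: add FIRST(f) = { f }.
In H ::= k C: C is at the end, add FOLLOW(H) = { k, q, r, x }.
Union: FOLLOW(C) = { #, f, k, q, r, x }.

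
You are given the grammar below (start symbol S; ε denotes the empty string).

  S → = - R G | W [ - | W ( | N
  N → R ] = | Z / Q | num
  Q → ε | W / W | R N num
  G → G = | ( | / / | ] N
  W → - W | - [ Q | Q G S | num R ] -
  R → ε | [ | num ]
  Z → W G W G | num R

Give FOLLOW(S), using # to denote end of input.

S is the start symbol, so # ∈ FOLLOW(S).
In W → Q G S: S is at the end, add FOLLOW(W) = { #, (, -, /, =, [, ], num }.
Union: FOLLOW(S) = { #, (, -, /, =, [, ], num }.

{ #, (, -, /, =, [, ], num }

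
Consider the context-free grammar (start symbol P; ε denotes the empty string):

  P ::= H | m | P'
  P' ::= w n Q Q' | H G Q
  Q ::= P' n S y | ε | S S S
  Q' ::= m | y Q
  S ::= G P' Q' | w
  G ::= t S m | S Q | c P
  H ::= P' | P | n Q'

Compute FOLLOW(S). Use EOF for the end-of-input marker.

In Q ::= P' n S y: add FIRST(y) = { y }.
In Q ::= S S S: add FIRST(S S) = { c, t, w }.
In Q ::= S S S: add FIRST(S) = { c, t, w }.
In Q ::= S S S: S is at the end, add FOLLOW(Q) = { EOF, c, m, n, t, w, y }.
In G ::= t S m: add FIRST(m) = { m }.
In G ::= S Q: add FIRST(Q)\{ε} = { c, m, n, t, w }.
  Since Q is nullable, also add FOLLOW(G) = { EOF, c, m, n, t, w, y }.
Union: FOLLOW(S) = { EOF, c, m, n, t, w, y }.

{ EOF, c, m, n, t, w, y }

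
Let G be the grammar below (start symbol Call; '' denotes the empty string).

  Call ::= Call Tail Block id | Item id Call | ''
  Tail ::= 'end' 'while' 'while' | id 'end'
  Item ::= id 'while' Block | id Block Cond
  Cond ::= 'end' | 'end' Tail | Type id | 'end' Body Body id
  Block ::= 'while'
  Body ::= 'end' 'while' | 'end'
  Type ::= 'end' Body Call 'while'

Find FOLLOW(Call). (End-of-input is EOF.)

Call is the start symbol, so EOF ∈ FOLLOW(Call).
In Call ::= Call Tail Block id: add FIRST(Tail Block id) = { 'end', id }.
In Call ::= Item id Call: Call is at the end, add FOLLOW(Call) = { EOF, 'end', 'while', id }.
In Type ::= 'end' Body Call 'while': add FIRST('while') = { 'while' }.
Union: FOLLOW(Call) = { EOF, 'end', 'while', id }.

{ EOF, 'end', 'while', id }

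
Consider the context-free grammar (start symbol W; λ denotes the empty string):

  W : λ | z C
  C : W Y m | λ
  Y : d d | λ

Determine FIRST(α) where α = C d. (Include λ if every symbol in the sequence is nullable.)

{ d, m, z }

Add FIRST(C)\{λ} = { d, m, z }; C is nullable, continue.
d is a terminal; add {d} and stop.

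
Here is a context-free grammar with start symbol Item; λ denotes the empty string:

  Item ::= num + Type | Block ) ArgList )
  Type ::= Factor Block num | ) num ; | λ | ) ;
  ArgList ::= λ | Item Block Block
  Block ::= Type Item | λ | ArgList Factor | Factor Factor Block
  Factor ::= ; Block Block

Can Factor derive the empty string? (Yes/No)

No

Nullable nonterminals: ArgList, Block, Type.
No production of Factor has an RHS whose symbols are all nullable, so Factor is not nullable.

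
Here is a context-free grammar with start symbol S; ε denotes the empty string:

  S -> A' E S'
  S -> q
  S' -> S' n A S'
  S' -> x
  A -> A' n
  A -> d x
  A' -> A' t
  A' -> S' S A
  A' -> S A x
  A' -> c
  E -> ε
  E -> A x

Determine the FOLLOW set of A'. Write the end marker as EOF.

{ c, d, n, q, t, x }

In S -> A' E S': add FIRST(E S') = { c, d, q, x }.
In A -> A' n: add FIRST(n) = { n }.
In A' -> A' t: add FIRST(t) = { t }.
Union: FOLLOW(A') = { c, d, n, q, t, x }.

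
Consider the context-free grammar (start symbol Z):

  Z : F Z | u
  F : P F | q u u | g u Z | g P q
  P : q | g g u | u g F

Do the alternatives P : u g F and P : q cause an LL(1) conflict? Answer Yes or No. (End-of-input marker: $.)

FIRST(u g F) = { u } and FIRST(q) = { q }.
The FIRST sets are disjoint and neither alternative is nullable — no conflict.

No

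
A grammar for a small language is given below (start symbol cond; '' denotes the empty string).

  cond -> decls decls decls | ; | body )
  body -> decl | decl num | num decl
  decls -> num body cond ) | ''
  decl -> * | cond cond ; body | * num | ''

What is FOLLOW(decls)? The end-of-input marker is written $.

{ $, ), *, ;, num }

In cond -> decls decls decls: add FIRST(decls decls)\{''} = { num }.
  Since decls decls is nullable, also add FOLLOW(cond) = { $, ), *, ;, num }.
In cond -> decls decls decls: add FIRST(decls)\{''} = { num }.
  Since decls is nullable, also add FOLLOW(cond) = { $, ), *, ;, num }.
In cond -> decls decls decls: decls is at the end, add FOLLOW(cond) = { $, ), *, ;, num }.
Union: FOLLOW(decls) = { $, ), *, ;, num }.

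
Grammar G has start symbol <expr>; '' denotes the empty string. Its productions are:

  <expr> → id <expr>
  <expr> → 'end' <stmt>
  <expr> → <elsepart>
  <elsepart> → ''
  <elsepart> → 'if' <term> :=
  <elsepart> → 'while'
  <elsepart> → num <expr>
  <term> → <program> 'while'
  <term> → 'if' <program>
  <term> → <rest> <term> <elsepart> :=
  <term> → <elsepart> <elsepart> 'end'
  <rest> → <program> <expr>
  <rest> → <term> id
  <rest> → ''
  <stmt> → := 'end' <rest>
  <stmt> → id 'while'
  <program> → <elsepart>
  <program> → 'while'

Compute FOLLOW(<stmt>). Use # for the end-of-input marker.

{ #, 'end', 'if', 'while', :=, id, num }

In <expr> → 'end' <stmt>: <stmt> is at the end, add FOLLOW(<expr>) = { #, 'end', 'if', 'while', :=, id, num }.
Union: FOLLOW(<stmt>) = { #, 'end', 'if', 'while', :=, id, num }.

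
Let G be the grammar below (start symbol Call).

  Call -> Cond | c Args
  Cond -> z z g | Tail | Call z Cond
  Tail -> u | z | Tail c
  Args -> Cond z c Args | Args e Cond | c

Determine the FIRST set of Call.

From Call -> Cond: add FIRST(Cond) = { c, u, z }.
Call -> c Args contributes {c}.
Union: FIRST(Call) = { c, u, z }.

{ c, u, z }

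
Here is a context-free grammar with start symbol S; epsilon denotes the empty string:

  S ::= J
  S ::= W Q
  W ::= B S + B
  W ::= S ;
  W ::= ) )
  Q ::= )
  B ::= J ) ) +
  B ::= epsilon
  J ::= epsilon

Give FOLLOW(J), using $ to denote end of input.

In S ::= J: J is at the end, add FOLLOW(S) = { $, +, ; }.
In B ::= J ) ) +: add FIRST() ) +) = { ) }.
Union: FOLLOW(J) = { $, ), +, ; }.

{ $, ), +, ; }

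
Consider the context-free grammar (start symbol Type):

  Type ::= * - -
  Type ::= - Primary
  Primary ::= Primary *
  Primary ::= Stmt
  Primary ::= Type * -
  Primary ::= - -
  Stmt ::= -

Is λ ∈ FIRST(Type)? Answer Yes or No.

No

No nonterminal in this grammar is nullable.
No production of Type has an RHS whose symbols are all nullable, so Type is not nullable.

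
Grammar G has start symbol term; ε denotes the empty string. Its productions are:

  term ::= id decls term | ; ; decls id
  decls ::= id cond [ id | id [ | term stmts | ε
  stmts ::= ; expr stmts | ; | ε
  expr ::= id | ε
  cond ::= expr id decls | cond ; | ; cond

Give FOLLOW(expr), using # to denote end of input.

{ ;, [, id }

In stmts ::= ; expr stmts: add FIRST(stmts)\{ε} = { ; }.
  Since stmts is nullable, also add FOLLOW(stmts) = { ;, [, id }.
In cond ::= expr id decls: add FIRST(id decls) = { id }.
Union: FOLLOW(expr) = { ;, [, id }.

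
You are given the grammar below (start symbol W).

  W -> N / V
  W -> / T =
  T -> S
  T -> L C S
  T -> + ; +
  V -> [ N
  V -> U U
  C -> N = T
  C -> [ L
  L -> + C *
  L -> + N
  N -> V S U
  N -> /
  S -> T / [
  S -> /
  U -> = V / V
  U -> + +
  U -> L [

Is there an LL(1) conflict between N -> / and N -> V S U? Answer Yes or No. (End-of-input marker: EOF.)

FIRST(/) = { / } and FIRST(V S U) = { +, =, [ }.
The FIRST sets are disjoint and neither alternative is nullable — no conflict.

No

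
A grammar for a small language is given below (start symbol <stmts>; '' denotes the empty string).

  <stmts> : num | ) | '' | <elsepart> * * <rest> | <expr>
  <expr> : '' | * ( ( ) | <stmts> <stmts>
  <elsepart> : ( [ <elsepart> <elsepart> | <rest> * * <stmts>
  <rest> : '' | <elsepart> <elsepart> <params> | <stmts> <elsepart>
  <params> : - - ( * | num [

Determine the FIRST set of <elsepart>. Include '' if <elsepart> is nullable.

<elsepart> : ( [ <elsepart> <elsepart> contributes {(}.
From <elsepart> : <rest> * * <stmts>: <rest> nullable, take FIRST(<rest>) ∪ {*} = { (, ), *, num }.
Union: FIRST(<elsepart>) = { (, ), *, num }.

{ (, ), *, num }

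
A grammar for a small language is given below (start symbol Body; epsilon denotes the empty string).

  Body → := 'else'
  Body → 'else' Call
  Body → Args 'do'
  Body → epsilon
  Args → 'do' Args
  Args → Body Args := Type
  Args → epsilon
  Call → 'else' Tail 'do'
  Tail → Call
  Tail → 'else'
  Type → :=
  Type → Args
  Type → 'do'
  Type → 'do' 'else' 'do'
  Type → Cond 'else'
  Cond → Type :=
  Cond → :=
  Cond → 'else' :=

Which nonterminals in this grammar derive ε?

{ Args, Body, Type }

Directly nullable (have an epsilon-production): Body, Args.
Type → Args with every symbol nullable, so Type is nullable.
No other nonterminal has a production whose RHS symbols are all nullable.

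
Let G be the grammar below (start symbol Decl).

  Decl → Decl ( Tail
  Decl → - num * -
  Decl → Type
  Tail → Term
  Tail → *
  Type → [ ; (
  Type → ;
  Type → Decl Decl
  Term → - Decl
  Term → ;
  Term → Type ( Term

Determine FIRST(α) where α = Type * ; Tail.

Add FIRST(Type) = { -, ;, [ }; Type is not nullable, stop.

{ -, ;, [ }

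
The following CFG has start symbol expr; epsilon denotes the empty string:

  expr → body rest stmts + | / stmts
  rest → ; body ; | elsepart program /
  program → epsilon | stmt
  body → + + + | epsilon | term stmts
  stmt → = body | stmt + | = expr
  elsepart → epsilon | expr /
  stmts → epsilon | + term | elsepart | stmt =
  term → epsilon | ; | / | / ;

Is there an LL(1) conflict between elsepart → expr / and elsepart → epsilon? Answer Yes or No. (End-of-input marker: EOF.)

Yes

FIRST(expr /) = { +, /, ;, = } and FIRST(epsilon) = { epsilon }.
The second alternative is nullable and FOLLOW(elsepart) = { EOF, +, /, ;, = } shares + with FIRST of the first — conflict.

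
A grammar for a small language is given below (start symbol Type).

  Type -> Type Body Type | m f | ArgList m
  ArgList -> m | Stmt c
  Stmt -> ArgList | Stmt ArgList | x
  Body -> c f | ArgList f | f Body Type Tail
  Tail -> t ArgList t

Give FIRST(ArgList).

ArgList -> m contributes {m}.
From ArgList -> Stmt c: add FIRST(Stmt) = { m, x }.
Union: FIRST(ArgList) = { m, x }.

{ m, x }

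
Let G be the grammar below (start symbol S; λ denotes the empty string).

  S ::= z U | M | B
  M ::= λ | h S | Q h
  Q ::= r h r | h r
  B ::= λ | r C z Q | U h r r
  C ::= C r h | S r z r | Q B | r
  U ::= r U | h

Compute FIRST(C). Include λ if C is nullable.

{ h, r, z }

From C ::= C r h: add FIRST(C) = { h, r, z }.
From C ::= S r z r: S nullable, take FIRST(S) ∪ {r} = { h, r, z }.
From C ::= Q B: add FIRST(Q) = { h, r }.
C ::= r contributes {r}.
Union: FIRST(C) = { h, r, z }.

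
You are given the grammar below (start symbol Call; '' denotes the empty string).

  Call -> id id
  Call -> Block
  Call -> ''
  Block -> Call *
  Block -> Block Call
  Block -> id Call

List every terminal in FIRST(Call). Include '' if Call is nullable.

Call -> id id contributes {id}.
From Call -> Block: add FIRST(Block) = { *, id }.
Call -> '' contributes ''.
Union: FIRST(Call) = { *, id, '' }.

{ *, id, '' }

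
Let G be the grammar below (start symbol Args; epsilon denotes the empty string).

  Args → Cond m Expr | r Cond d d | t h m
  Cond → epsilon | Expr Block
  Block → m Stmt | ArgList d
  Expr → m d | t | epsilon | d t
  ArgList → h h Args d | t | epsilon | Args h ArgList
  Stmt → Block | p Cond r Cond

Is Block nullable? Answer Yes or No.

Nullable nonterminals: ArgList, Cond, Expr.
No production of Block has an RHS whose symbols are all nullable, so Block is not nullable.

No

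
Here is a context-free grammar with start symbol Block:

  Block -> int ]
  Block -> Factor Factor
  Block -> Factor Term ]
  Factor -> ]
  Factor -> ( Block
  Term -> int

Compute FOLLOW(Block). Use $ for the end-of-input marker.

Block is the start symbol, so $ ∈ FOLLOW(Block).
In Factor -> ( Block: Block is at the end, add FOLLOW(Factor) = { $, (, ], int }.
Union: FOLLOW(Block) = { $, (, ], int }.

{ $, (, ], int }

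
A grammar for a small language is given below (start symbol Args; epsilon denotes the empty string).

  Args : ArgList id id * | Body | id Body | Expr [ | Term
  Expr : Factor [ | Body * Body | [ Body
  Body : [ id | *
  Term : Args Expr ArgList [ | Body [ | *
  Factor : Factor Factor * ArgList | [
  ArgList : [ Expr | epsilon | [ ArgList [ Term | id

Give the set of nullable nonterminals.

{ ArgList }

Directly nullable (have an epsilon-production): ArgList.
No other nonterminal has a production whose RHS symbols are all nullable.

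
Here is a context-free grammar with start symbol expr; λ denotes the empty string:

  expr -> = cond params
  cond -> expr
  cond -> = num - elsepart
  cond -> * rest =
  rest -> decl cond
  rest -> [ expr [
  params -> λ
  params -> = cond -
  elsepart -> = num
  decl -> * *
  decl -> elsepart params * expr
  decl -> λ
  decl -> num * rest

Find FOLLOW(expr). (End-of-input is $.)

expr is the start symbol, so $ ∈ FOLLOW(expr).
In cond -> expr: expr is at the end, add FOLLOW(cond) = { $, *, -, =, [ }.
In rest -> [ expr [: add FIRST([) = { [ }.
In decl -> elsepart params * expr: expr is at the end, add FOLLOW(decl) = { *, = }.
Union: FOLLOW(expr) = { $, *, -, =, [ }.

{ $, *, -, =, [ }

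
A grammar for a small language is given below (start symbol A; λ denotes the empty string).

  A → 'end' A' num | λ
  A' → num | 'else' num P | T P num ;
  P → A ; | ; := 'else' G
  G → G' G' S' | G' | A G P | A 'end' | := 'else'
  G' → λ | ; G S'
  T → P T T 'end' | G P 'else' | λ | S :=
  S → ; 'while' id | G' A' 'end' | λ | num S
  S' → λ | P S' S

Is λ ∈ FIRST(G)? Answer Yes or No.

Yes

G → G' G' S' and each of G', G', S' is nullable, so G ⇒* λ.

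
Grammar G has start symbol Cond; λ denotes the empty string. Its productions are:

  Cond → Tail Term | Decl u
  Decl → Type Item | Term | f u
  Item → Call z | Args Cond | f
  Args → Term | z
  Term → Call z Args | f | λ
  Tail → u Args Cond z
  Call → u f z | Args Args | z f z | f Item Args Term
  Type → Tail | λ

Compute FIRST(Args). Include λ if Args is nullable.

{ f, u, z, λ }

From Args → Term: add FIRST(Term) = { f, u, z, λ } (including λ since Term is nullable).
Args → z contributes {z}.
Union: FIRST(Args) = { f, u, z, λ }.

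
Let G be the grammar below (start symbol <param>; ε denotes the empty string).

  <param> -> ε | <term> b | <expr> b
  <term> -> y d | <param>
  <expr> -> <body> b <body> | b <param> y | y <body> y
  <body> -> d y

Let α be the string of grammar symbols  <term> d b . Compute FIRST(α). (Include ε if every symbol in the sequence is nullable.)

Add FIRST(<term>)\{ε} = { b, d, y }; <term> is nullable, continue.
d is a terminal; add {d} and stop.

{ b, d, y }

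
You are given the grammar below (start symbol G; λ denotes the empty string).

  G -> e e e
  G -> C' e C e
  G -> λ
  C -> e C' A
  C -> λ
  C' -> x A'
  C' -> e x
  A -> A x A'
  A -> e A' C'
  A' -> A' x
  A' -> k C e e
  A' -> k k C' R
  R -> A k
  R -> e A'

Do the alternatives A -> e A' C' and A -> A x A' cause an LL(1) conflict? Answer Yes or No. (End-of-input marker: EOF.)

Yes

FIRST(e A' C') = { e } and FIRST(A x A') = { e }.
Both contain e, so the two alternatives are not disjoint — LL(1) conflict.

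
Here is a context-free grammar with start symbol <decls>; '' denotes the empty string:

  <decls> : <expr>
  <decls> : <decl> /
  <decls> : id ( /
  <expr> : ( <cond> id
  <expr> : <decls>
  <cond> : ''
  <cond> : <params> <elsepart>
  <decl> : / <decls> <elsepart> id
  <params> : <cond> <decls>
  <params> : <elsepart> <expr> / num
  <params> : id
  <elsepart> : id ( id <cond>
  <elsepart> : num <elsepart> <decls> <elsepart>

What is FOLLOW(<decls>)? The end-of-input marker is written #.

<decls> is the start symbol, so # ∈ FOLLOW(<decls>).
In <expr> : <decls>: <decls> is at the end, add FOLLOW(<expr>) = { #, /, id, num }.
In <decl> : / <decls> <elsepart> id: add FIRST(<elsepart> id) = { id, num }.
In <params> : <cond> <decls>: <decls> is at the end, add FOLLOW(<params>) = { id, num }.
In <elsepart> : num <elsepart> <decls> <elsepart>: add FIRST(<elsepart>) = { id, num }.
Union: FOLLOW(<decls>) = { #, /, id, num }.

{ #, /, id, num }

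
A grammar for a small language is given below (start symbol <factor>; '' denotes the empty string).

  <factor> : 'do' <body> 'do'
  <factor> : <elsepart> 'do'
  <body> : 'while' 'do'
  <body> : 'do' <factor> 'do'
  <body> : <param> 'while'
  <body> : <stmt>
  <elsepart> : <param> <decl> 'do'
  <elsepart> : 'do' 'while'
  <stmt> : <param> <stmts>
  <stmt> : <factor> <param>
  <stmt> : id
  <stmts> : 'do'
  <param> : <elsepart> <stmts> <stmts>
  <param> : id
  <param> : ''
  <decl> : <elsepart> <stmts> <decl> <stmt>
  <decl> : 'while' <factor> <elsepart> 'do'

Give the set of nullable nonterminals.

{ <param> }

Directly nullable (have an ''-production): <param>.
No other nonterminal has a production whose RHS symbols are all nullable.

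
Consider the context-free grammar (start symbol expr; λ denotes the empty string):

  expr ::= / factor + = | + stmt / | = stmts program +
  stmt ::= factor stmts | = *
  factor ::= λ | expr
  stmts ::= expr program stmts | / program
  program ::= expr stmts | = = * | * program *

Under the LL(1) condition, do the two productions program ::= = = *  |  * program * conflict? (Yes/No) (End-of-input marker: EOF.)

No

FIRST(= = *) = { = } and FIRST(* program *) = { * }.
The FIRST sets are disjoint and neither alternative is nullable — no conflict.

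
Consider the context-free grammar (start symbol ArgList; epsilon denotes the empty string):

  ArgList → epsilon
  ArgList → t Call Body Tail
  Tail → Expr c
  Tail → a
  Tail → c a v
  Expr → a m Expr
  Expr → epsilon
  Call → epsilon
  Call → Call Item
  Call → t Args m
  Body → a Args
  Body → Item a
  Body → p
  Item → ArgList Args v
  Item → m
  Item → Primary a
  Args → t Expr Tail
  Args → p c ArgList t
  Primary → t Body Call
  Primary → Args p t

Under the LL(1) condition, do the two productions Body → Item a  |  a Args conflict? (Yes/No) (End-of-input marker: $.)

FIRST(Item a) = { m, p, t } and FIRST(a Args) = { a }.
The FIRST sets are disjoint and neither alternative is nullable — no conflict.

No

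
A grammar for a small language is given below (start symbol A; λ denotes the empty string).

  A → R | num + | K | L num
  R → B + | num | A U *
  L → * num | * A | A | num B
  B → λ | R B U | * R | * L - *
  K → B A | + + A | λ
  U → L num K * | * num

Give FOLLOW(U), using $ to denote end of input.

In R → A U *: add FIRST(*) = { * }.
In B → R B U: U is at the end, add FOLLOW(B) = { $, *, +, -, num }.
Union: FOLLOW(U) = { $, *, +, -, num }.

{ $, *, +, -, num }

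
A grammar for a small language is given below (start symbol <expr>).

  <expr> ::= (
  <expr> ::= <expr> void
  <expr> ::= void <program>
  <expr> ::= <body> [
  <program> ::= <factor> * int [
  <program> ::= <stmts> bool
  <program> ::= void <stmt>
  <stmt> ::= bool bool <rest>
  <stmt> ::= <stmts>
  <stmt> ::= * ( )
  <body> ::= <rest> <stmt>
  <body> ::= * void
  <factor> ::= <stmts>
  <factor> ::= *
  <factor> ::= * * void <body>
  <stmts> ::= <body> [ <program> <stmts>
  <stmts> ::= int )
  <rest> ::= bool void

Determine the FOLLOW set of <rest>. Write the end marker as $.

In <stmt> ::= bool bool <rest>: <rest> is at the end, add FOLLOW(<stmt>) = { $, *, [, bool, int, void }.
In <body> ::= <rest> <stmt>: add FIRST(<stmt>) = { *, bool, int }.
Union: FOLLOW(<rest>) = { $, *, [, bool, int, void }.

{ $, *, [, bool, int, void }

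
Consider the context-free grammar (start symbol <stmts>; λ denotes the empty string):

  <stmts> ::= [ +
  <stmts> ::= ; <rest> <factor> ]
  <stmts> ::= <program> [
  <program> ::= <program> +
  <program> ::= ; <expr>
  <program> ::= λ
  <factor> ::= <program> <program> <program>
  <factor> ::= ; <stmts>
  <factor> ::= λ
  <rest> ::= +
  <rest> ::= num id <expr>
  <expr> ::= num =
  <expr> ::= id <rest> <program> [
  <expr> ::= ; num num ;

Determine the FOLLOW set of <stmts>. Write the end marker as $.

<stmts> is the start symbol, so $ ∈ FOLLOW(<stmts>).
In <factor> ::= ; <stmts>: <stmts> is at the end, add FOLLOW(<factor>) = { ] }.
Union: FOLLOW(<stmts>) = { $, ] }.

{ $, ] }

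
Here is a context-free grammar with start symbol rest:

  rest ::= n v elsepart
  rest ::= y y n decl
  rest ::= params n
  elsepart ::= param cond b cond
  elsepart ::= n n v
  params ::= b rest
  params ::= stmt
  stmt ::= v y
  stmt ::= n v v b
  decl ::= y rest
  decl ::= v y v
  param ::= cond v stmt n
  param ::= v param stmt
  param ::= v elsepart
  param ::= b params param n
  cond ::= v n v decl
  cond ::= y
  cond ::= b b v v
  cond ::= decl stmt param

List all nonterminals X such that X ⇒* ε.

{ } (none)

No nonterminal has an empty production or an RHS whose symbols are all nullable.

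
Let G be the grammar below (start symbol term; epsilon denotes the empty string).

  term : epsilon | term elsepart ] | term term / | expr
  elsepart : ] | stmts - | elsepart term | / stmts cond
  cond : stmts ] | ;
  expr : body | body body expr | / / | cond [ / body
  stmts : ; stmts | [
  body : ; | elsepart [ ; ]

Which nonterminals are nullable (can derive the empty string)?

Directly nullable (have an epsilon-production): term.
No other nonterminal has a production whose RHS symbols are all nullable.

{ term }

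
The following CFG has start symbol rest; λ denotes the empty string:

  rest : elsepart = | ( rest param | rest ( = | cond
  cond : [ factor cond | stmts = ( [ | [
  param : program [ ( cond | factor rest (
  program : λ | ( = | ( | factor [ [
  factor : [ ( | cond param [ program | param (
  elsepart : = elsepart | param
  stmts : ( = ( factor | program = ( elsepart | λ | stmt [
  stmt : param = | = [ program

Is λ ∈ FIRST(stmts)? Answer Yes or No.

stmts has an λ-production, so stmts ⇒ λ.

Yes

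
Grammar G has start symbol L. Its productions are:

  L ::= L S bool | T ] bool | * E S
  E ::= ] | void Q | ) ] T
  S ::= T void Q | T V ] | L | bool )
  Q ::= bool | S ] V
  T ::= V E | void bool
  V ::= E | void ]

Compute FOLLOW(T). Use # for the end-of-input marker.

In L ::= T ] bool: add FIRST(] bool) = { ] }.
In E ::= ) ] T: T is at the end, add FOLLOW(E) = { #, ), *, ], bool, void }.
In S ::= T void Q: add FIRST(void Q) = { void }.
In S ::= T V ]: add FIRST(V ]) = { ), ], void }.
Union: FOLLOW(T) = { #, ), *, ], bool, void }.

{ #, ), *, ], bool, void }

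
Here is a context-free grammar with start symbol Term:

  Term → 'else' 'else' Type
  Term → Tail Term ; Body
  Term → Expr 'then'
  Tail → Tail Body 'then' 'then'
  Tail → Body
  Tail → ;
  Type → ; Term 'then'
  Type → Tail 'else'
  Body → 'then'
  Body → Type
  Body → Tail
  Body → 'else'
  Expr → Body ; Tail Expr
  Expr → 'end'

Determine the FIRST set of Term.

{ 'else', 'end', 'then', ; }

Term → 'else' 'else' Type contributes {'else'}.
From Term → Tail Term ; Body: add FIRST(Tail) = { 'else', 'then', ; }.
From Term → Expr 'then': add FIRST(Expr) = { 'else', 'end', 'then', ; }.
Union: FIRST(Term) = { 'else', 'end', 'then', ; }.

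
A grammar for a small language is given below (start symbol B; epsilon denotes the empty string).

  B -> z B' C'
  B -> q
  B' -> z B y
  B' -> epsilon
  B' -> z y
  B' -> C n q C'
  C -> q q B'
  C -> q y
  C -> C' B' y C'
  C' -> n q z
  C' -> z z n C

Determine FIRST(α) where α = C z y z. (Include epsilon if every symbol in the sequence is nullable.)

{ n, q, z }

Add FIRST(C) = { n, q, z }; C is not nullable, stop.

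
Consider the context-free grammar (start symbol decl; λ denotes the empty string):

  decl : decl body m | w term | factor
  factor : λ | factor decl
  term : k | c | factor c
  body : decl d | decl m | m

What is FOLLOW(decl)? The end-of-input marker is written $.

decl is the start symbol, so $ ∈ FOLLOW(decl).
In decl : decl body m: add FIRST(body m) = { d, m, w }.
In factor : factor decl: decl is at the end, add FOLLOW(factor) = { $, c, d, m, w }.
In body : decl d: add FIRST(d) = { d }.
In body : decl m: add FIRST(m) = { m }.
Union: FOLLOW(decl) = { $, c, d, m, w }.

{ $, c, d, m, w }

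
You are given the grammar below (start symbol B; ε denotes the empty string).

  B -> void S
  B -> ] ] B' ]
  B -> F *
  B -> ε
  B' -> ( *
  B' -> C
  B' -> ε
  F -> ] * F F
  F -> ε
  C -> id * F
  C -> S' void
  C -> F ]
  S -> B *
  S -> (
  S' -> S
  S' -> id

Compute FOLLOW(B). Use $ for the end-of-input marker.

B is the start symbol, so $ ∈ FOLLOW(B).
In S -> B *: add FIRST(*) = { * }.
Union: FOLLOW(B) = { $, * }.

{ $, * }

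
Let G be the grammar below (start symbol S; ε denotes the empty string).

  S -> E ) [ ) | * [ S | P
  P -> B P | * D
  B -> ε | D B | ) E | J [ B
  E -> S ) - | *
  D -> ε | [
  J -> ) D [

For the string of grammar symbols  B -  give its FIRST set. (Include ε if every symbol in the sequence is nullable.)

{ ), -, [ }

Add FIRST(B)\{ε} = { ), [ }; B is nullable, continue.
- is a terminal; add {-} and stop.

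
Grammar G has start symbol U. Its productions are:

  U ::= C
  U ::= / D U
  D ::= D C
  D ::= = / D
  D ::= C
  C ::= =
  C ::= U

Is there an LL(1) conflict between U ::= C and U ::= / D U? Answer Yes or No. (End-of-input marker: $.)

Yes

FIRST(C) = { /, = } and FIRST(/ D U) = { / }.
Both contain /, so the two alternatives are not disjoint — LL(1) conflict.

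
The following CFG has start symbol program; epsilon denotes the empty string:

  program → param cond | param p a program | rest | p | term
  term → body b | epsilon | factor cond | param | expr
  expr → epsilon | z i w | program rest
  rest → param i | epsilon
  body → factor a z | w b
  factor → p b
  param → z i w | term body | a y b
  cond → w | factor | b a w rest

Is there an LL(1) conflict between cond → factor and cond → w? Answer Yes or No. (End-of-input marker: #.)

No

FIRST(factor) = { p } and FIRST(w) = { w }.
The FIRST sets are disjoint and neither alternative is nullable — no conflict.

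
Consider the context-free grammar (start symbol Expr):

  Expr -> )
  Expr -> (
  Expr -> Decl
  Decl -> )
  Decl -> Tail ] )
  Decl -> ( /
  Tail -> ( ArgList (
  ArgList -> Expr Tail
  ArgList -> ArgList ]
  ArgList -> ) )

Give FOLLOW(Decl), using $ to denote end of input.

{ $, ( }

In Expr -> Decl: Decl is at the end, add FOLLOW(Expr) = { $, ( }.
Union: FOLLOW(Decl) = { $, ( }.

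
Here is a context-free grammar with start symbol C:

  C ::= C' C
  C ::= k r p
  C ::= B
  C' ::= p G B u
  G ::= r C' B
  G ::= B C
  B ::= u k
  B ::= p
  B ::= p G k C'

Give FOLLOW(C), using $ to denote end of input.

{ $, k, p, u }

C is the start symbol, so $ ∈ FOLLOW(C).
In C ::= C' C: C is at the end, add FOLLOW(C) = { $, k, p, u }.
In G ::= B C: C is at the end, add FOLLOW(G) = { k, p, u }.
Union: FOLLOW(C) = { $, k, p, u }.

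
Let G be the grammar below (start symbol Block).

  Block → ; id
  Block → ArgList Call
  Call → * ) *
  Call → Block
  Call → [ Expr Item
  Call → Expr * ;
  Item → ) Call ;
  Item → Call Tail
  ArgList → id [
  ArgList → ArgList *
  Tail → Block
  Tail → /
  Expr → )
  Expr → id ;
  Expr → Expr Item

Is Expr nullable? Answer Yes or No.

No

No nonterminal in this grammar is nullable.
No production of Expr has an RHS whose symbols are all nullable, so Expr is not nullable.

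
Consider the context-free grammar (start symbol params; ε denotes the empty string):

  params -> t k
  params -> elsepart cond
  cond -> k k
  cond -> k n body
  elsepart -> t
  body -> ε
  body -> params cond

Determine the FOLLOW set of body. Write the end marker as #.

In cond -> k n body: body is at the end, add FOLLOW(cond) = { #, k }.
Union: FOLLOW(body) = { #, k }.

{ #, k }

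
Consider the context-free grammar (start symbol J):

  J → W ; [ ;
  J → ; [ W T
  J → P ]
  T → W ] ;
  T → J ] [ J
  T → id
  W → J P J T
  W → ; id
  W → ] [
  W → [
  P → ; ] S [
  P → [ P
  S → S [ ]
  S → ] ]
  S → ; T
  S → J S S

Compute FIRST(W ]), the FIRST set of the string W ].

Add FIRST(W) = { ;, [, ] }; W is not nullable, stop.

{ ;, [, ] }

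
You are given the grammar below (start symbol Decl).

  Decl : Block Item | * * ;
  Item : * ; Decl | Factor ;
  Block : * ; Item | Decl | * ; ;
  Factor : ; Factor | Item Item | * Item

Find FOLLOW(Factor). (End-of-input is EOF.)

{ ; }

In Item : Factor ;: add FIRST(;) = { ; }.
In Factor : ; Factor: Factor is at the end, add FOLLOW(Factor) = { ; }.
Union: FOLLOW(Factor) = { ; }.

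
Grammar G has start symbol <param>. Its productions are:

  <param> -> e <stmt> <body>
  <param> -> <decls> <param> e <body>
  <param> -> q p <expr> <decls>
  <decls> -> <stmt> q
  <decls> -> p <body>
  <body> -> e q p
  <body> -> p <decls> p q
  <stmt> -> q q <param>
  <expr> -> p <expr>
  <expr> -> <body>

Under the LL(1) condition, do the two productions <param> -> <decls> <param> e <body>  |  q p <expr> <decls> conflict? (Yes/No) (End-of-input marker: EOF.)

Yes

FIRST(<decls> <param> e <body>) = { p, q } and FIRST(q p <expr> <decls>) = { q }.
Both contain q, so the two alternatives are not disjoint — LL(1) conflict.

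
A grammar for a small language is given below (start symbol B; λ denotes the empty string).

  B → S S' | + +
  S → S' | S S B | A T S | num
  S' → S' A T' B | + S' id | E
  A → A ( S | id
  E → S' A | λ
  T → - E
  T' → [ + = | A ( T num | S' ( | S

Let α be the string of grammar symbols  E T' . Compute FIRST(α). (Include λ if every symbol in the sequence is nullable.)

Add FIRST(E)\{λ} = { +, id }; E is nullable, continue.
Add FIRST(T')\{λ} = { (, +, [, id, num }; T' is nullable, continue.
Every symbol is nullable, so include λ.

{ (, +, [, id, num, λ }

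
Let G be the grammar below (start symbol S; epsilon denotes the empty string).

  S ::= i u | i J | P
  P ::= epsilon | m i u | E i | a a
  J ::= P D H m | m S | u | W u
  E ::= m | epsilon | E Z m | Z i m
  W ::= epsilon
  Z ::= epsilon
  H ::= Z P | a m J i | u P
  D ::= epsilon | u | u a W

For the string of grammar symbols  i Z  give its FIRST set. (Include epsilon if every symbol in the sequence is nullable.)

{ i }

i is a terminal; add {i} and stop.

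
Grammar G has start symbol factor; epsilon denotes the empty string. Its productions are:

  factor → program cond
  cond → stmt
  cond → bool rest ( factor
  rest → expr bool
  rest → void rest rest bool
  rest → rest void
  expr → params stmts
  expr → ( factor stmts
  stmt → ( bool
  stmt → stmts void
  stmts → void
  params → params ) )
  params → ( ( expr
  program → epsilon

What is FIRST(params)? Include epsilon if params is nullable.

{ ( }

From params → params ) ): add FIRST(params) = { ( }.
params → ( ( expr contributes {(}.
Union: FIRST(params) = { ( }.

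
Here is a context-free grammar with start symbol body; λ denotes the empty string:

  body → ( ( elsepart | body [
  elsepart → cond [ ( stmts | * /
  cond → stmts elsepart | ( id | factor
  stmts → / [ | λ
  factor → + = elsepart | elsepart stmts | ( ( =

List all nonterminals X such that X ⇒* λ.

Directly nullable (have an λ-production): stmts.
No other nonterminal has a production whose RHS symbols are all nullable.

{ stmts }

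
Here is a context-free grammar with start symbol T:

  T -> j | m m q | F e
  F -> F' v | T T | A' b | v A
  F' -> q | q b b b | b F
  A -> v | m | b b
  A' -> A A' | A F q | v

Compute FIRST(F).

From F -> F' v: add FIRST(F') = { b, q }.
From F -> T T: add FIRST(T) = { b, j, m, q, v }.
From F -> A' b: add FIRST(A') = { b, m, v }.
F -> v A contributes {v}.
Union: FIRST(F) = { b, j, m, q, v }.

{ b, j, m, q, v }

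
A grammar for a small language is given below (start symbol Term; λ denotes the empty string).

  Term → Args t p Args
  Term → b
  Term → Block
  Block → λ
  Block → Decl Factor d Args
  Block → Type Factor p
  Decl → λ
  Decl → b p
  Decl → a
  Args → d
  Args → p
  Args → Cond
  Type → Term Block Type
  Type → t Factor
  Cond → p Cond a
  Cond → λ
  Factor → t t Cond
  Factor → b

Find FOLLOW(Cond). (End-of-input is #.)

{ #, a, b, d, p, t }

In Args → Cond: Cond is at the end, add FOLLOW(Args) = { #, a, b, d, p, t }.
In Cond → p Cond a: add FIRST(a) = { a }.
In Factor → t t Cond: Cond is at the end, add FOLLOW(Factor) = { b, d, p, t }.
Union: FOLLOW(Cond) = { #, a, b, d, p, t }.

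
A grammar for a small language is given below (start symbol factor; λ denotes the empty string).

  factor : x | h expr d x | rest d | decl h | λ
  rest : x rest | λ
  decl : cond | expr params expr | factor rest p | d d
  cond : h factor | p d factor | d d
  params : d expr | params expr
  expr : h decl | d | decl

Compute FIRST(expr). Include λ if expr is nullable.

{ d, h, p, x }

expr : h decl contributes {h}.
expr : d contributes {d}.
From expr : decl: add FIRST(decl) = { d, h, p, x }.
Union: FIRST(expr) = { d, h, p, x }.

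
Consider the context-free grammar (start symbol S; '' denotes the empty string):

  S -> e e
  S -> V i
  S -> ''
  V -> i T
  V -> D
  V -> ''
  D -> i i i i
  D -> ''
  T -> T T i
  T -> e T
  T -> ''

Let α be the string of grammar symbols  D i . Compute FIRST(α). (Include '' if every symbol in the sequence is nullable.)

{ i }

Add FIRST(D)\{''} = { i }; D is nullable, continue.
i is a terminal; add {i} and stop.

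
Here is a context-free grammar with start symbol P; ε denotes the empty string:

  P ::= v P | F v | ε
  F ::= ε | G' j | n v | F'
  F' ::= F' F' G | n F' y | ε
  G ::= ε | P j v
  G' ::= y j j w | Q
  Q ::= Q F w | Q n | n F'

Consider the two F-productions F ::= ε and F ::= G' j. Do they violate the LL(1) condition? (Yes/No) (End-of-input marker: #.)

No

FIRST(ε) = { ε } and FIRST(G' j) = { n, y }.
The first is nullable but FOLLOW(F) = { v, w } is disjoint from FIRST of the second.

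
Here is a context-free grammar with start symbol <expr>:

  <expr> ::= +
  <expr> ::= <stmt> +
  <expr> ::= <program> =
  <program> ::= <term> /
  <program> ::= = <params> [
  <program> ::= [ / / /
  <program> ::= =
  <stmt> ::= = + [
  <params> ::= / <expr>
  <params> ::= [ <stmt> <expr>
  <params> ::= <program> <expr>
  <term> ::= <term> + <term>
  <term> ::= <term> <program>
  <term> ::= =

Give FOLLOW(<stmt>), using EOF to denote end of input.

In <expr> ::= <stmt> +: add FIRST(+) = { + }.
In <params> ::= [ <stmt> <expr>: add FIRST(<expr>) = { +, =, [ }.
Union: FOLLOW(<stmt>) = { +, =, [ }.

{ +, =, [ }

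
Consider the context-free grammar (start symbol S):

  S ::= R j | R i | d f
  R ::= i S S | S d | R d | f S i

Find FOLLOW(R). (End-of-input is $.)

{ d, i, j }

In S ::= R j: add FIRST(j) = { j }.
In S ::= R i: add FIRST(i) = { i }.
In R ::= R d: add FIRST(d) = { d }.
Union: FOLLOW(R) = { d, i, j }.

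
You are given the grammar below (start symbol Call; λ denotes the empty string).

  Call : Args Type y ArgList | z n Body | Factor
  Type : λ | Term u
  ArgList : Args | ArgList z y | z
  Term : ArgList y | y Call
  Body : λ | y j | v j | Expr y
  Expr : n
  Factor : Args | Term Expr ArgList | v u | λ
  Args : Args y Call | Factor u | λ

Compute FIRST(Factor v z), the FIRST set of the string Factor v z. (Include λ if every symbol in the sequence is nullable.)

Add FIRST(Factor)\{λ} = { u, v, y, z }; Factor is nullable, continue.
v is a terminal; add {v} and stop.

{ u, v, y, z }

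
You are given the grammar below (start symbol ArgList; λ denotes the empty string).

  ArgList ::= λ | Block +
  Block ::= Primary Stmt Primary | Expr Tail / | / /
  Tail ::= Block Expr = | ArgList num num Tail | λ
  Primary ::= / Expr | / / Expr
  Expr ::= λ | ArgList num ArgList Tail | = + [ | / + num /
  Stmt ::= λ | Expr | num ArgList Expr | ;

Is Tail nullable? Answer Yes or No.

Yes

Tail has an λ-production, so Tail ⇒ λ.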